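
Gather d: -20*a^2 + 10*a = -20*a^2 + 10*a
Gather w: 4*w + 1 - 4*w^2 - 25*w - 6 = -4*w^2 - 21*w - 5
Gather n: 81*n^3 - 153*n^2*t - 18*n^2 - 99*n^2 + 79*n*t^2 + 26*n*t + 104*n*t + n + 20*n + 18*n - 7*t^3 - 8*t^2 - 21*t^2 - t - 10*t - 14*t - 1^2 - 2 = 81*n^3 + n^2*(-153*t - 117) + n*(79*t^2 + 130*t + 39) - 7*t^3 - 29*t^2 - 25*t - 3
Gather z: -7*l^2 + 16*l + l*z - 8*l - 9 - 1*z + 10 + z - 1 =-7*l^2 + l*z + 8*l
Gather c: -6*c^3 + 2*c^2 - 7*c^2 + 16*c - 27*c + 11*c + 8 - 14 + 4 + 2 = -6*c^3 - 5*c^2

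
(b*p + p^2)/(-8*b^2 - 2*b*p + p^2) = p*(b + p)/(-8*b^2 - 2*b*p + p^2)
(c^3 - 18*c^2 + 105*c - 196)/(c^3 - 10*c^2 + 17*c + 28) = (c - 7)/(c + 1)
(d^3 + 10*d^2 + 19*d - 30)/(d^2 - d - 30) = (d^2 + 5*d - 6)/(d - 6)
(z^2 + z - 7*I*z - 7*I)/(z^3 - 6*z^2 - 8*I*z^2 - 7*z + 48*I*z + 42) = (z + 1)/(z^2 - z*(6 + I) + 6*I)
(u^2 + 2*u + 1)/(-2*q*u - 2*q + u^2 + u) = (-u - 1)/(2*q - u)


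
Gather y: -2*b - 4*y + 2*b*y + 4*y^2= -2*b + 4*y^2 + y*(2*b - 4)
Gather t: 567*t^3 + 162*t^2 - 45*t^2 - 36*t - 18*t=567*t^3 + 117*t^2 - 54*t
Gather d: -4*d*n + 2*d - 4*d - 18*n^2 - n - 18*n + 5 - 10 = d*(-4*n - 2) - 18*n^2 - 19*n - 5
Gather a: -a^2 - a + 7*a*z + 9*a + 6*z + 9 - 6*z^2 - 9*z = -a^2 + a*(7*z + 8) - 6*z^2 - 3*z + 9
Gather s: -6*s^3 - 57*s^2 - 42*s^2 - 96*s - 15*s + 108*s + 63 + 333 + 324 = -6*s^3 - 99*s^2 - 3*s + 720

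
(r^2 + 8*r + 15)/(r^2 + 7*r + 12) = (r + 5)/(r + 4)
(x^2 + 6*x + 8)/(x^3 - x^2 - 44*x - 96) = (x + 2)/(x^2 - 5*x - 24)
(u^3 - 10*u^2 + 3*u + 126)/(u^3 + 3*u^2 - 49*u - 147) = (u - 6)/(u + 7)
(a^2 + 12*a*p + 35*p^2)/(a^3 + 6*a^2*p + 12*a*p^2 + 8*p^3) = (a^2 + 12*a*p + 35*p^2)/(a^3 + 6*a^2*p + 12*a*p^2 + 8*p^3)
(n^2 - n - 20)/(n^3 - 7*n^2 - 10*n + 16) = (n^2 - n - 20)/(n^3 - 7*n^2 - 10*n + 16)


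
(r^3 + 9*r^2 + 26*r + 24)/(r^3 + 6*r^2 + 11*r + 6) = (r + 4)/(r + 1)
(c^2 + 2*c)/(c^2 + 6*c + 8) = c/(c + 4)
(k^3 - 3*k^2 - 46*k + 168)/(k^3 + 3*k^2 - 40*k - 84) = (k - 4)/(k + 2)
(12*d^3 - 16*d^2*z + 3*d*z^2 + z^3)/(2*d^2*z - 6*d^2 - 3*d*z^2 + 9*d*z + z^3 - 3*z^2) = (6*d + z)/(z - 3)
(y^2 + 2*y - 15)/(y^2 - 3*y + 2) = (y^2 + 2*y - 15)/(y^2 - 3*y + 2)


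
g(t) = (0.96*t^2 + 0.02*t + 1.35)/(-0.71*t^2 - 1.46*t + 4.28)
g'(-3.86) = -131.30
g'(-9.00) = -0.13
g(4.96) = -1.23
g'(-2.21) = -1.66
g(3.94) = -1.31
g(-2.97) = 4.15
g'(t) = (1.42*t + 1.46)*(0.96*t^2 + 0.02*t + 1.35)/(-0.71*t^2 - 1.46*t + 4.28)^2 + (1.92*t + 0.02)/(-0.71*t^2 - 1.46*t + 4.28)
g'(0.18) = 0.24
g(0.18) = 0.35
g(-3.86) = -23.49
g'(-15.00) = -0.03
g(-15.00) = -1.62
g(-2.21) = 1.48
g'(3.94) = 0.13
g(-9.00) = -1.97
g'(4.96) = 0.04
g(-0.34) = 0.31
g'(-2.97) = -7.27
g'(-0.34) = -0.07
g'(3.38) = 0.27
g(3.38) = -1.41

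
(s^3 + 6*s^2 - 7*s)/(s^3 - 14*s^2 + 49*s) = (s^2 + 6*s - 7)/(s^2 - 14*s + 49)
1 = 1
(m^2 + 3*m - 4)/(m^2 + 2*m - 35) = (m^2 + 3*m - 4)/(m^2 + 2*m - 35)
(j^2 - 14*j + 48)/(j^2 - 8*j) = (j - 6)/j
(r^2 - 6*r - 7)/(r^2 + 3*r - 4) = (r^2 - 6*r - 7)/(r^2 + 3*r - 4)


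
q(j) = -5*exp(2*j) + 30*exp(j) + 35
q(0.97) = 79.34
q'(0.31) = 22.31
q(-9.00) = 35.00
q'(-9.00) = 0.00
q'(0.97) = 9.55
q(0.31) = 66.61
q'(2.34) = -766.26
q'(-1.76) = 4.87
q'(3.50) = -9972.87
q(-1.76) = 40.01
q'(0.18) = 21.58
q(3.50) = -4454.70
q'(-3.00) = 1.47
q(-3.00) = 36.48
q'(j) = -10*exp(2*j) + 30*exp(j)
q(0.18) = 63.75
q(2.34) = -192.41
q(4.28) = -23891.19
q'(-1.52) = 6.08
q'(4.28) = -50019.60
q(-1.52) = 41.32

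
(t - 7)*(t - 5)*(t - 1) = t^3 - 13*t^2 + 47*t - 35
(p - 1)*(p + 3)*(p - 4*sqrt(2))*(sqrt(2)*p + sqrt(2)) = sqrt(2)*p^4 - 8*p^3 + 3*sqrt(2)*p^3 - 24*p^2 - sqrt(2)*p^2 - 3*sqrt(2)*p + 8*p + 24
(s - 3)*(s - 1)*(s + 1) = s^3 - 3*s^2 - s + 3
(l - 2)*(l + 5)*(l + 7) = l^3 + 10*l^2 + 11*l - 70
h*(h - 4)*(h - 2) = h^3 - 6*h^2 + 8*h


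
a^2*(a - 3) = a^3 - 3*a^2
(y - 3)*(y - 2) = y^2 - 5*y + 6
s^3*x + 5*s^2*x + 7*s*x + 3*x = (s + 1)*(s + 3)*(s*x + x)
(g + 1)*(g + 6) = g^2 + 7*g + 6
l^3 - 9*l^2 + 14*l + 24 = (l - 6)*(l - 4)*(l + 1)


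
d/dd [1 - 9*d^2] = -18*d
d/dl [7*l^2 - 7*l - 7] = 14*l - 7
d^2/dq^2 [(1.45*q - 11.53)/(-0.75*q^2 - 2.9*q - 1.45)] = (-(1.45*q - 11.53)*(1.5*q + 2.9)*(3.0*q + 5.8) + (6.525*q - 8.885)*(0.75*q^2 + 2.9*q + 1.45))/(0.75*q^2 + 2.9*q + 1.45)^3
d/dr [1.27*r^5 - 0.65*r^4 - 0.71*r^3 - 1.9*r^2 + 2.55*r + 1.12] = 6.35*r^4 - 2.6*r^3 - 2.13*r^2 - 3.8*r + 2.55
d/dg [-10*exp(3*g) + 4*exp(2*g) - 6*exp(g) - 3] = (-30*exp(2*g) + 8*exp(g) - 6)*exp(g)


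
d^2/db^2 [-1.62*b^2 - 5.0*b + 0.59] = -3.24000000000000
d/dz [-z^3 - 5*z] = -3*z^2 - 5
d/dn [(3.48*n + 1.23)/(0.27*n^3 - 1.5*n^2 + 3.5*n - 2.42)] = (-1.8792*n^3 + 4.2237*n^2 + 3.69*n - 12.7266)/(0.0729*n^6 - 0.81*n^5 + 4.14*n^4 - 11.8068*n^3 + 19.51*n^2 - 16.94*n + 5.8564)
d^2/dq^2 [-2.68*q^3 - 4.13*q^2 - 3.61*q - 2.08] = -16.08*q - 8.26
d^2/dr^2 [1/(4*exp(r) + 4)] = (exp(r) - 1)*exp(r)/(4*(exp(r) + 1)^3)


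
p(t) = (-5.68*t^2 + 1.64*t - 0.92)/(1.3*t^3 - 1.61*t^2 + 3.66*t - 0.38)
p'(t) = (1.64 - 11.36*t)/(1.3*t^3 - 1.61*t^2 + 3.66*t - 0.38) + (-5.68*t^2 + 1.64*t - 0.92)*(-3.9*t^2 + 3.22*t - 3.66)/(1.3*t^3 - 1.61*t^2 + 3.66*t - 0.38)^2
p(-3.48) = 0.86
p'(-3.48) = 0.14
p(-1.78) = 1.13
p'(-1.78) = 0.14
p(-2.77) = 0.97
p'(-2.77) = 0.16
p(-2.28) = 1.05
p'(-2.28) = 0.16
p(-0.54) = 1.14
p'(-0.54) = -0.10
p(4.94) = -0.97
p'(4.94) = 0.19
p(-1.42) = 1.17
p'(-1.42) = 0.09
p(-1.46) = 1.17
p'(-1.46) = 0.09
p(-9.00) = 0.43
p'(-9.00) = 0.04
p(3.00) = -1.51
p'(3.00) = 0.37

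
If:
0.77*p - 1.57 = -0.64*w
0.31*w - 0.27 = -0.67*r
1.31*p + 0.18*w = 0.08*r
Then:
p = -0.48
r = -1.00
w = 3.03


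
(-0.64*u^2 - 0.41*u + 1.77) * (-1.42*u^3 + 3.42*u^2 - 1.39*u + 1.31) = 0.9088*u^5 - 1.6066*u^4 - 3.026*u^3 + 5.7849*u^2 - 2.9974*u + 2.3187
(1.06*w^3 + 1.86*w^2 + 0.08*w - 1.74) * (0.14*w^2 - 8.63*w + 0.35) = 0.1484*w^5 - 8.8874*w^4 - 15.6696*w^3 - 0.283*w^2 + 15.0442*w - 0.609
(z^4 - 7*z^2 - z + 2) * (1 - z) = -z^5 + z^4 + 7*z^3 - 6*z^2 - 3*z + 2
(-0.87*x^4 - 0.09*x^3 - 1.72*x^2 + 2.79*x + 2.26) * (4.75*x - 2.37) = -4.1325*x^5 + 1.6344*x^4 - 7.9567*x^3 + 17.3289*x^2 + 4.1227*x - 5.3562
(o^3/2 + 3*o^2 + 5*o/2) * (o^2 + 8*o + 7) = o^5/2 + 7*o^4 + 30*o^3 + 41*o^2 + 35*o/2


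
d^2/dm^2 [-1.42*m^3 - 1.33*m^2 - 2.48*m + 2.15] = -8.52*m - 2.66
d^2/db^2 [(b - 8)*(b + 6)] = 2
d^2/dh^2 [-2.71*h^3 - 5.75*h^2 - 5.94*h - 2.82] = -16.26*h - 11.5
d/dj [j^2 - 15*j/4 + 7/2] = 2*j - 15/4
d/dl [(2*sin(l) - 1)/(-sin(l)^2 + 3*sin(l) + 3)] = (-2*sin(l) - cos(2*l) + 10)*cos(l)/(sin(l)^2 - 3*sin(l) - 3)^2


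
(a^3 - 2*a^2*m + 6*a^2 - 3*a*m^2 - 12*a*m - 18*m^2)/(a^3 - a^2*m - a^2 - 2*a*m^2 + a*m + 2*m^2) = (a^2 - 3*a*m + 6*a - 18*m)/(a^2 - 2*a*m - a + 2*m)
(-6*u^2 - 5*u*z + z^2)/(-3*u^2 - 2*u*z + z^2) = (-6*u + z)/(-3*u + z)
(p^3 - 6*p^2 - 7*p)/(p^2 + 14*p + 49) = p*(p^2 - 6*p - 7)/(p^2 + 14*p + 49)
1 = 1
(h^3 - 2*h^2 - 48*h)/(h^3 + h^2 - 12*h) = (h^2 - 2*h - 48)/(h^2 + h - 12)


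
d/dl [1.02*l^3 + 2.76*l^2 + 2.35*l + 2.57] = 3.06*l^2 + 5.52*l + 2.35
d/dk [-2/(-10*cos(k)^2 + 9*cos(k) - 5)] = 2*(20*cos(k) - 9)*sin(k)/(10*cos(k)^2 - 9*cos(k) + 5)^2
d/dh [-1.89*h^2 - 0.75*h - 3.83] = -3.78*h - 0.75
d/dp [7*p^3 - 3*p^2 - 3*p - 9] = 21*p^2 - 6*p - 3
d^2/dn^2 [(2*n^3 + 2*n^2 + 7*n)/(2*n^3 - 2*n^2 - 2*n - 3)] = 8*(4*n^6 + 27*n^5 + 3*n^4 + 32*n^3 + 63*n^2 - 18*n - 6)/(8*n^9 - 24*n^8 + 4*n^6 + 72*n^5 + 12*n^4 - 26*n^3 - 90*n^2 - 54*n - 27)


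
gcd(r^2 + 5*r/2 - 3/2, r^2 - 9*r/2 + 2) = r - 1/2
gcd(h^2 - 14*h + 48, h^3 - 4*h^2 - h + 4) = 1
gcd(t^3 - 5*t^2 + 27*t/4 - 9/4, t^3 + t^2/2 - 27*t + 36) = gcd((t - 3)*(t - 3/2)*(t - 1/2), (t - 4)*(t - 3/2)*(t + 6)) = t - 3/2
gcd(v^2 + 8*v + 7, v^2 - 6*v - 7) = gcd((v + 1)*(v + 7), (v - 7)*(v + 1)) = v + 1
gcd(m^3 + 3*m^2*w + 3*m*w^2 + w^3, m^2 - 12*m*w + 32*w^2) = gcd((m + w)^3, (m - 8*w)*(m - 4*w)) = 1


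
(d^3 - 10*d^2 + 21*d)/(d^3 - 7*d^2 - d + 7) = d*(d - 3)/(d^2 - 1)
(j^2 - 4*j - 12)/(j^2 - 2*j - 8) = (j - 6)/(j - 4)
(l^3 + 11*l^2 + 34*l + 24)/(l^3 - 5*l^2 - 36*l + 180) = (l^2 + 5*l + 4)/(l^2 - 11*l + 30)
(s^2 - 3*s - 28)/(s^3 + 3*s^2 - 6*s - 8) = (s - 7)/(s^2 - s - 2)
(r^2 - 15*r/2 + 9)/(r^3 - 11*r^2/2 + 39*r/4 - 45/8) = 4*(r - 6)/(4*r^2 - 16*r + 15)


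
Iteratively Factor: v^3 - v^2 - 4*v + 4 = (v + 2)*(v^2 - 3*v + 2) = (v - 2)*(v + 2)*(v - 1)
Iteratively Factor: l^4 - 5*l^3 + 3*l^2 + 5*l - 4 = (l - 1)*(l^3 - 4*l^2 - l + 4) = (l - 1)*(l + 1)*(l^2 - 5*l + 4) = (l - 4)*(l - 1)*(l + 1)*(l - 1)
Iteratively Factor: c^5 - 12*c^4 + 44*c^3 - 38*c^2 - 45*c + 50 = (c + 1)*(c^4 - 13*c^3 + 57*c^2 - 95*c + 50) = (c - 5)*(c + 1)*(c^3 - 8*c^2 + 17*c - 10) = (c - 5)^2*(c + 1)*(c^2 - 3*c + 2) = (c - 5)^2*(c - 2)*(c + 1)*(c - 1)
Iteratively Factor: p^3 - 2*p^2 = (p)*(p^2 - 2*p) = p^2*(p - 2)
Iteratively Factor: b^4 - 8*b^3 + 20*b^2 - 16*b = (b - 2)*(b^3 - 6*b^2 + 8*b) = (b - 4)*(b - 2)*(b^2 - 2*b) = b*(b - 4)*(b - 2)*(b - 2)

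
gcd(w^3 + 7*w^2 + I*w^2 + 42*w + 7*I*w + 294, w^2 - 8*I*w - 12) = w - 6*I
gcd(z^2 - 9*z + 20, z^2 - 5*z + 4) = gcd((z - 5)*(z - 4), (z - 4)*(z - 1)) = z - 4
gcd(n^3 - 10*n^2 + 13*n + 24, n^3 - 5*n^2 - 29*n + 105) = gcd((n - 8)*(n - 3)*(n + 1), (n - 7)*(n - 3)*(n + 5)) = n - 3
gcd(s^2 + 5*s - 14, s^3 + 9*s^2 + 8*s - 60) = s - 2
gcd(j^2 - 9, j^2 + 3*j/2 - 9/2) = j + 3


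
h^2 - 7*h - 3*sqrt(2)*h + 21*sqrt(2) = (h - 7)*(h - 3*sqrt(2))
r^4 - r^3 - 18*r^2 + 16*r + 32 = (r - 4)*(r - 2)*(r + 1)*(r + 4)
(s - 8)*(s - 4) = s^2 - 12*s + 32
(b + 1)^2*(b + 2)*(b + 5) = b^4 + 9*b^3 + 25*b^2 + 27*b + 10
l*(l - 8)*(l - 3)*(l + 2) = l^4 - 9*l^3 + 2*l^2 + 48*l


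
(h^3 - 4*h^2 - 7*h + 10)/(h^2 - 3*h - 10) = h - 1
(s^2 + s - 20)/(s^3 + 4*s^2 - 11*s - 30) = (s - 4)/(s^2 - s - 6)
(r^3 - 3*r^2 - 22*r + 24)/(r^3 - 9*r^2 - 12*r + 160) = (r^2 - 7*r + 6)/(r^2 - 13*r + 40)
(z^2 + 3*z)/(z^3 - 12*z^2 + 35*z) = (z + 3)/(z^2 - 12*z + 35)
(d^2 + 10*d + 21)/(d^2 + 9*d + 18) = (d + 7)/(d + 6)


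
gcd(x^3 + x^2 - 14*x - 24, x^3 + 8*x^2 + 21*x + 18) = x^2 + 5*x + 6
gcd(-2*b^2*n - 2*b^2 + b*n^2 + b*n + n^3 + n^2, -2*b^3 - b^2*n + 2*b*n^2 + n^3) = 2*b^2 - b*n - n^2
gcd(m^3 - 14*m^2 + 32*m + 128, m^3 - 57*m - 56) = m - 8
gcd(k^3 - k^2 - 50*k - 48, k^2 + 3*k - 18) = k + 6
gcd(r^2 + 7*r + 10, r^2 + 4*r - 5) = r + 5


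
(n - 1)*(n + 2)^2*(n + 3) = n^4 + 6*n^3 + 9*n^2 - 4*n - 12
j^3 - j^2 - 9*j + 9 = (j - 3)*(j - 1)*(j + 3)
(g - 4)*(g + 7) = g^2 + 3*g - 28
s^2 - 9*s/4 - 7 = (s - 4)*(s + 7/4)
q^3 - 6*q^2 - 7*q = q*(q - 7)*(q + 1)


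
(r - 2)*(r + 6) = r^2 + 4*r - 12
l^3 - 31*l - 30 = (l - 6)*(l + 1)*(l + 5)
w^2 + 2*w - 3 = (w - 1)*(w + 3)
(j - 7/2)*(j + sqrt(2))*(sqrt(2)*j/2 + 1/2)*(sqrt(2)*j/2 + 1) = j^4/2 - 7*j^3/4 + 5*sqrt(2)*j^3/4 - 35*sqrt(2)*j^2/8 + 2*j^2 - 7*j + sqrt(2)*j/2 - 7*sqrt(2)/4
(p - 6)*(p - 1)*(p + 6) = p^3 - p^2 - 36*p + 36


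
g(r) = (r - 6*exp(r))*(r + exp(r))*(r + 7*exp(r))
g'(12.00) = -543242326232011646.26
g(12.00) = -181084757580050974.60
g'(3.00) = -1136143.07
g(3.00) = -389562.73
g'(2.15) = -95568.39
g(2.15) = -32980.83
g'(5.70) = -3408999097.26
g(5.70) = -1142059636.20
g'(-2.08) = 14.80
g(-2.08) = -6.67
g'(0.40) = -579.24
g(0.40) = -175.40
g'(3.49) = -4790918.28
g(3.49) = -1633142.02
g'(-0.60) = -18.20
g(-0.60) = 0.65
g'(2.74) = -531324.97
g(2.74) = -182700.37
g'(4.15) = -33692553.54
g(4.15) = -11402918.98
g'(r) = (1 - 6*exp(r))*(r + exp(r))*(r + 7*exp(r)) + (r - 6*exp(r))*(r + exp(r))*(7*exp(r) + 1) + (r - 6*exp(r))*(r + 7*exp(r))*(exp(r) + 1)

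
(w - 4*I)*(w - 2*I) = w^2 - 6*I*w - 8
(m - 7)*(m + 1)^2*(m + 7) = m^4 + 2*m^3 - 48*m^2 - 98*m - 49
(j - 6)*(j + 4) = j^2 - 2*j - 24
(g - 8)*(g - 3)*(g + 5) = g^3 - 6*g^2 - 31*g + 120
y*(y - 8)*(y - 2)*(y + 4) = y^4 - 6*y^3 - 24*y^2 + 64*y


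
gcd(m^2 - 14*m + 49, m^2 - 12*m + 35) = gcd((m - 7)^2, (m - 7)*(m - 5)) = m - 7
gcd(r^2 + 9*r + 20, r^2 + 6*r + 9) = 1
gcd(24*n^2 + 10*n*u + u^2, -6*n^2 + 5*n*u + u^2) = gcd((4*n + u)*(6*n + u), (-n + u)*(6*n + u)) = 6*n + u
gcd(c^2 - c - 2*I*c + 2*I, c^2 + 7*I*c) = 1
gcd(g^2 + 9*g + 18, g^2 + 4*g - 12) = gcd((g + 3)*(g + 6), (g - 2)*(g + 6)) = g + 6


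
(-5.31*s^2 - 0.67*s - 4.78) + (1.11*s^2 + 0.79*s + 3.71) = -4.2*s^2 + 0.12*s - 1.07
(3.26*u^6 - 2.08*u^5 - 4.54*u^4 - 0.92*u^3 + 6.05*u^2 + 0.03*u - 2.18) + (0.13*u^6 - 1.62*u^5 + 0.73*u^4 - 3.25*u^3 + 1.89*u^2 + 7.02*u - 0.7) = 3.39*u^6 - 3.7*u^5 - 3.81*u^4 - 4.17*u^3 + 7.94*u^2 + 7.05*u - 2.88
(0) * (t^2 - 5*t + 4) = 0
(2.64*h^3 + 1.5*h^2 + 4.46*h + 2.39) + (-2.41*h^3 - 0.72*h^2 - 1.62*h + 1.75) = 0.23*h^3 + 0.78*h^2 + 2.84*h + 4.14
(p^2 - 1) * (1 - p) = -p^3 + p^2 + p - 1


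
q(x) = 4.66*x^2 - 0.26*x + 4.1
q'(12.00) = 111.58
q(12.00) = 672.02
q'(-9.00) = -84.14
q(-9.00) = 383.90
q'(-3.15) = -29.62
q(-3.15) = 51.16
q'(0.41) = 3.56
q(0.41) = 4.78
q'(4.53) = 41.96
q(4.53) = 98.55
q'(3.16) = 29.19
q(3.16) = 49.81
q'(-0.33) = -3.34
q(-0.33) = 4.69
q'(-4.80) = -45.00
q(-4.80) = 112.71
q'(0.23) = 1.88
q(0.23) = 4.29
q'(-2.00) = -18.90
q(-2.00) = 23.26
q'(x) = 9.32*x - 0.26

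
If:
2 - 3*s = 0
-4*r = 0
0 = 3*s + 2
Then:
No Solution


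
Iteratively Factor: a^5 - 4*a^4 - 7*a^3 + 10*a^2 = (a + 2)*(a^4 - 6*a^3 + 5*a^2) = (a - 1)*(a + 2)*(a^3 - 5*a^2) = a*(a - 1)*(a + 2)*(a^2 - 5*a) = a^2*(a - 1)*(a + 2)*(a - 5)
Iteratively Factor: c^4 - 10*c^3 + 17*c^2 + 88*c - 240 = (c + 3)*(c^3 - 13*c^2 + 56*c - 80) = (c - 4)*(c + 3)*(c^2 - 9*c + 20) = (c - 4)^2*(c + 3)*(c - 5)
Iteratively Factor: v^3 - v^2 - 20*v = (v)*(v^2 - v - 20) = v*(v + 4)*(v - 5)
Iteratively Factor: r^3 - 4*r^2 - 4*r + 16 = (r - 4)*(r^2 - 4) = (r - 4)*(r + 2)*(r - 2)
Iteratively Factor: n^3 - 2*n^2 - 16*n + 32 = (n + 4)*(n^2 - 6*n + 8) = (n - 2)*(n + 4)*(n - 4)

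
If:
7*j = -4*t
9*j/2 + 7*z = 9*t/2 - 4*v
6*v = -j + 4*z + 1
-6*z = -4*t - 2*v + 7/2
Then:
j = -22/13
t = 77/26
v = 23/13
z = 103/52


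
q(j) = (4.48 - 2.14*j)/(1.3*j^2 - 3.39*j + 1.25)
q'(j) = (3.39 - 2.6*j)*(4.48 - 2.14*j)/(1.3*j^2 - 3.39*j + 1.25)^2 - 2.14/(1.3*j^2 - 3.39*j + 1.25)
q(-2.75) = 0.51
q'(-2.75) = 0.16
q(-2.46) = 0.56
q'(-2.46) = 0.19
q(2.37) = -1.14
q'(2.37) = 1.99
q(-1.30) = 0.92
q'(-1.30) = 0.52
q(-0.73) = 1.37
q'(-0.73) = 1.15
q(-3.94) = 0.37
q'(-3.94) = 0.08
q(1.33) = -1.70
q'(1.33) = 2.11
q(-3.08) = 0.46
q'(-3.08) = 0.13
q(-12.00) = 0.13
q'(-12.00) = 0.01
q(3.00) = -0.70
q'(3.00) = 0.34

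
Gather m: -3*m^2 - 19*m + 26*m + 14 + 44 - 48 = -3*m^2 + 7*m + 10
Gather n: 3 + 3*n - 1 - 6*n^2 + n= -6*n^2 + 4*n + 2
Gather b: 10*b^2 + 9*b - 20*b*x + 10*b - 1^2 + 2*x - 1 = 10*b^2 + b*(19 - 20*x) + 2*x - 2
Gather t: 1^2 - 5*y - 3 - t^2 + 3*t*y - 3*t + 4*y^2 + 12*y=-t^2 + t*(3*y - 3) + 4*y^2 + 7*y - 2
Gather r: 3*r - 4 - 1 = 3*r - 5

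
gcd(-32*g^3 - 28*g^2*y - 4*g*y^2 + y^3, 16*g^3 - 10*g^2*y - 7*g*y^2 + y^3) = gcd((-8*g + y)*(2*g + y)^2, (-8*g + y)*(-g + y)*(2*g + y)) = -16*g^2 - 6*g*y + y^2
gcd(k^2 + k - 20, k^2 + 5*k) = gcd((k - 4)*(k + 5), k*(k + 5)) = k + 5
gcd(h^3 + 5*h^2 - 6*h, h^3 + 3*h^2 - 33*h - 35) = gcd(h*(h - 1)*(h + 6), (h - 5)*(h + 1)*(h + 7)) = 1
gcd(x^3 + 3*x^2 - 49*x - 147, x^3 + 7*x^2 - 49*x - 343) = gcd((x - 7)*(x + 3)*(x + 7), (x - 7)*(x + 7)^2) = x^2 - 49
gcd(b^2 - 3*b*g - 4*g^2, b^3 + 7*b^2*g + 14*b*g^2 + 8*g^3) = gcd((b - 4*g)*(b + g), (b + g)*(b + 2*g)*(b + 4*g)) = b + g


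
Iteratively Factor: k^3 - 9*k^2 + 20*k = (k - 5)*(k^2 - 4*k) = k*(k - 5)*(k - 4)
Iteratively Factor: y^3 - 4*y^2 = (y)*(y^2 - 4*y) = y*(y - 4)*(y)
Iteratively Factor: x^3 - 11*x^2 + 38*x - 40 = (x - 5)*(x^2 - 6*x + 8) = (x - 5)*(x - 2)*(x - 4)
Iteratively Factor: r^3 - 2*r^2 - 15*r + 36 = (r + 4)*(r^2 - 6*r + 9) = (r - 3)*(r + 4)*(r - 3)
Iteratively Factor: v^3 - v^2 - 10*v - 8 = (v + 2)*(v^2 - 3*v - 4) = (v + 1)*(v + 2)*(v - 4)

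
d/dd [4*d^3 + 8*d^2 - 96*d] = 12*d^2 + 16*d - 96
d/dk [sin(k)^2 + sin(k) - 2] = sin(2*k) + cos(k)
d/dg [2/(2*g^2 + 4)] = -2*g/(g^2 + 2)^2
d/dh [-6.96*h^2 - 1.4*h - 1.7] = -13.92*h - 1.4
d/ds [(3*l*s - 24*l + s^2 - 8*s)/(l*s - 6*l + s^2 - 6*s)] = (-(l + 2*s - 6)*(3*l*s - 24*l + s^2 - 8*s) + (3*l + 2*s - 8)*(l*s - 6*l + s^2 - 6*s))/(l*s - 6*l + s^2 - 6*s)^2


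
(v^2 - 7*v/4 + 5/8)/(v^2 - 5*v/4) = (v - 1/2)/v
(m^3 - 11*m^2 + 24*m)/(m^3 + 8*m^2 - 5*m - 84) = m*(m - 8)/(m^2 + 11*m + 28)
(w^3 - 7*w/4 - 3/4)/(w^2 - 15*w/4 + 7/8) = 2*(4*w^3 - 7*w - 3)/(8*w^2 - 30*w + 7)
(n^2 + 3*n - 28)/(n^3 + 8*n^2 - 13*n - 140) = 1/(n + 5)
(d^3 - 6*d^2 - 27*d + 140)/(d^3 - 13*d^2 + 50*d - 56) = (d + 5)/(d - 2)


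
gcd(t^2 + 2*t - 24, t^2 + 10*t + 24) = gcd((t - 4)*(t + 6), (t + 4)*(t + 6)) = t + 6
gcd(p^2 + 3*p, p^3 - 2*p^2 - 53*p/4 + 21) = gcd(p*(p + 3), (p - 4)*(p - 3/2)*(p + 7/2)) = 1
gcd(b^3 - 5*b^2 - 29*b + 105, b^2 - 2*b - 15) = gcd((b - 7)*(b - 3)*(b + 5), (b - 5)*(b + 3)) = 1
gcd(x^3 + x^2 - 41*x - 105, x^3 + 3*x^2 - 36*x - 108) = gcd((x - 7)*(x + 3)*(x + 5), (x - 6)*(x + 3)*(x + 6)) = x + 3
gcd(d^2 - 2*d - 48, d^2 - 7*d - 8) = d - 8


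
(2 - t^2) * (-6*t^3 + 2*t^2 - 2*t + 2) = 6*t^5 - 2*t^4 - 10*t^3 + 2*t^2 - 4*t + 4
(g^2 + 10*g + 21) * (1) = g^2 + 10*g + 21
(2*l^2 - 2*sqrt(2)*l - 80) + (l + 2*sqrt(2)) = 2*l^2 - 2*sqrt(2)*l + l - 80 + 2*sqrt(2)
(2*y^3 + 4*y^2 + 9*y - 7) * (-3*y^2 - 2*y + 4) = -6*y^5 - 16*y^4 - 27*y^3 + 19*y^2 + 50*y - 28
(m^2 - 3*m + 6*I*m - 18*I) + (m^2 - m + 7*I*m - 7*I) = 2*m^2 - 4*m + 13*I*m - 25*I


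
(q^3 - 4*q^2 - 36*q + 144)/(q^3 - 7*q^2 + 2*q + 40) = (q^2 - 36)/(q^2 - 3*q - 10)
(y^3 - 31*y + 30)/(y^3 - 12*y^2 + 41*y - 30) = (y + 6)/(y - 6)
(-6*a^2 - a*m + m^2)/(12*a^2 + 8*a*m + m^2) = (-3*a + m)/(6*a + m)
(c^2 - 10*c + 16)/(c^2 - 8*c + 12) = (c - 8)/(c - 6)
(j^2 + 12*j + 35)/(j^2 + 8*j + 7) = (j + 5)/(j + 1)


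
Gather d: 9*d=9*d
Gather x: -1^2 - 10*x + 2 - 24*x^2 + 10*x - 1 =-24*x^2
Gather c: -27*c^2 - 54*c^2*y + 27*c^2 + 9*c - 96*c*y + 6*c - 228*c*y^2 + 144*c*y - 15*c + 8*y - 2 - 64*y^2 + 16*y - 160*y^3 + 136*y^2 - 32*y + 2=-54*c^2*y + c*(-228*y^2 + 48*y) - 160*y^3 + 72*y^2 - 8*y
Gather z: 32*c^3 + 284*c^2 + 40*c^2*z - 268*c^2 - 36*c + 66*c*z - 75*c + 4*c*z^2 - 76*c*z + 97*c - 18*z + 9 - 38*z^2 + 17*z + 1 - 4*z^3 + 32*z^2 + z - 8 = 32*c^3 + 16*c^2 - 14*c - 4*z^3 + z^2*(4*c - 6) + z*(40*c^2 - 10*c) + 2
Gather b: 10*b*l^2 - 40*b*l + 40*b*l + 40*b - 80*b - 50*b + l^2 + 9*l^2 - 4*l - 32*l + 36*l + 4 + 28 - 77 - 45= b*(10*l^2 - 90) + 10*l^2 - 90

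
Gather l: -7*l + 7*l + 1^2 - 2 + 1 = 0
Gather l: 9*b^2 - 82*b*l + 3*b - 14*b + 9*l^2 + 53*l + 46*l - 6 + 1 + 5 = 9*b^2 - 11*b + 9*l^2 + l*(99 - 82*b)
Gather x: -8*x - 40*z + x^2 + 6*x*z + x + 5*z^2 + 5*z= x^2 + x*(6*z - 7) + 5*z^2 - 35*z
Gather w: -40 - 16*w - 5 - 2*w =-18*w - 45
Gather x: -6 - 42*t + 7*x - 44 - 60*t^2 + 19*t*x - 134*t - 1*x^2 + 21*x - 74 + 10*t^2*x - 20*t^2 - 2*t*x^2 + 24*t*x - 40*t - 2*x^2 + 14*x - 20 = -80*t^2 - 216*t + x^2*(-2*t - 3) + x*(10*t^2 + 43*t + 42) - 144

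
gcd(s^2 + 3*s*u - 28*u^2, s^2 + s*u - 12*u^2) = 1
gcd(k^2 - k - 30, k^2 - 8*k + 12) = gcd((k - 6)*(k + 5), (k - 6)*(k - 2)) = k - 6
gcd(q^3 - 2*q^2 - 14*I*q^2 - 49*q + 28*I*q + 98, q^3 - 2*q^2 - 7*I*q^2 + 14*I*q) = q^2 + q*(-2 - 7*I) + 14*I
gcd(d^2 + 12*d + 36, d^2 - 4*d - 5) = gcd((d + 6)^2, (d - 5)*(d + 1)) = 1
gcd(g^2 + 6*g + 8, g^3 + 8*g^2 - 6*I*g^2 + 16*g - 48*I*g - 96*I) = g + 4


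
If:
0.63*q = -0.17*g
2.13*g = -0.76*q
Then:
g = 0.00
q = 0.00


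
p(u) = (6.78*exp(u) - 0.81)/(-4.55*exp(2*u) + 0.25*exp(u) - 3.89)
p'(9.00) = 0.00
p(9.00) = 0.00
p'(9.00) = 0.00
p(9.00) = 0.00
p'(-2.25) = -0.18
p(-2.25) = 0.02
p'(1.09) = 0.36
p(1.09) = -0.45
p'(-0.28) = -0.27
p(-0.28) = -0.68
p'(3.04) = 0.07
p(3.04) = -0.07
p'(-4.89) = -0.01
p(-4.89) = 0.20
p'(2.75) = 0.09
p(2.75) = -0.09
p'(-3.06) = -0.08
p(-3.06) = 0.13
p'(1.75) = 0.23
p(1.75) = -0.25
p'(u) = (6.78*exp(u) - 0.81)*(9.1*exp(2*u) - 0.25*exp(u))/(-4.55*exp(2*u) + 0.25*exp(u) - 3.89)^2 + 6.78*exp(u)/(-4.55*exp(2*u) + 0.25*exp(u) - 3.89)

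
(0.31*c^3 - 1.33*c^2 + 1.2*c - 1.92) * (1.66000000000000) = 0.5146*c^3 - 2.2078*c^2 + 1.992*c - 3.1872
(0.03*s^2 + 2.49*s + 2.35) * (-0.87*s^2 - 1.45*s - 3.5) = -0.0261*s^4 - 2.2098*s^3 - 5.76*s^2 - 12.1225*s - 8.225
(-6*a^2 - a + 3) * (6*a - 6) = -36*a^3 + 30*a^2 + 24*a - 18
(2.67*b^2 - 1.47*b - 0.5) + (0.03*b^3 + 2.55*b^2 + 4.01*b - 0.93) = 0.03*b^3 + 5.22*b^2 + 2.54*b - 1.43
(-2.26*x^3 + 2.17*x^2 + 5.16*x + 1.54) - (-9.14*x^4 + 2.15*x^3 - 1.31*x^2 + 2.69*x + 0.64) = 9.14*x^4 - 4.41*x^3 + 3.48*x^2 + 2.47*x + 0.9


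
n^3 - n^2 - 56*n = n*(n - 8)*(n + 7)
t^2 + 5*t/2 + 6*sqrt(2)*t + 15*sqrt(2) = (t + 5/2)*(t + 6*sqrt(2))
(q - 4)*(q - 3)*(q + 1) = q^3 - 6*q^2 + 5*q + 12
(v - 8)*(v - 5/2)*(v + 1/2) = v^3 - 10*v^2 + 59*v/4 + 10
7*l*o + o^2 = o*(7*l + o)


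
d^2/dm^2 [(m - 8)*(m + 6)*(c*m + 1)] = 6*c*m - 4*c + 2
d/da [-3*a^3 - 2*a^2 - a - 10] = -9*a^2 - 4*a - 1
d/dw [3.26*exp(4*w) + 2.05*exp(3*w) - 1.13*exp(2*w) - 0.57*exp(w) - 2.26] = (13.04*exp(3*w) + 6.15*exp(2*w) - 2.26*exp(w) - 0.57)*exp(w)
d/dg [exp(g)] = exp(g)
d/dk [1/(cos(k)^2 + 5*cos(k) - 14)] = (2*cos(k) + 5)*sin(k)/(cos(k)^2 + 5*cos(k) - 14)^2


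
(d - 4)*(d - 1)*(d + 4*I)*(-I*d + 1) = -I*d^4 + 5*d^3 + 5*I*d^3 - 25*d^2 + 20*d - 20*I*d + 16*I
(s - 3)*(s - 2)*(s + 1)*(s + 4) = s^4 - 15*s^2 + 10*s + 24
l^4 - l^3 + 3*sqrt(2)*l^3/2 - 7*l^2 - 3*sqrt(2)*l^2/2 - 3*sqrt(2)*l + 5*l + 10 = (l - 2)*(l + 1)*(l - sqrt(2))*(l + 5*sqrt(2)/2)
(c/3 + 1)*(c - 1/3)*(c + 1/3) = c^3/3 + c^2 - c/27 - 1/9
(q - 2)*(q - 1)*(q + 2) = q^3 - q^2 - 4*q + 4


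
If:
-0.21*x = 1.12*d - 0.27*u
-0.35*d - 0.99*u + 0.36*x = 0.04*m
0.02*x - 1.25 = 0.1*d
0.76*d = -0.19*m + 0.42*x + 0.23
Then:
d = -4.60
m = 106.96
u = 11.67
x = 39.52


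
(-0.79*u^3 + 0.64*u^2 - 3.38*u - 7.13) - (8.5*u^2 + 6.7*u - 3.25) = -0.79*u^3 - 7.86*u^2 - 10.08*u - 3.88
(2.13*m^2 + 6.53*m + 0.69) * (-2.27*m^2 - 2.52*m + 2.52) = -4.8351*m^4 - 20.1907*m^3 - 12.6543*m^2 + 14.7168*m + 1.7388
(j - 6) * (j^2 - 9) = j^3 - 6*j^2 - 9*j + 54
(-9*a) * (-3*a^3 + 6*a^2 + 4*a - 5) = 27*a^4 - 54*a^3 - 36*a^2 + 45*a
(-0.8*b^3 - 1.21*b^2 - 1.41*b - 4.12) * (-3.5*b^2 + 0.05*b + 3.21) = 2.8*b^5 + 4.195*b^4 + 2.3065*b^3 + 10.4654*b^2 - 4.7321*b - 13.2252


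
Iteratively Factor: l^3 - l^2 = (l)*(l^2 - l) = l*(l - 1)*(l)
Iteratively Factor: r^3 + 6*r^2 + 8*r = (r + 2)*(r^2 + 4*r) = (r + 2)*(r + 4)*(r)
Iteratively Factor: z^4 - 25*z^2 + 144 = (z - 3)*(z^3 + 3*z^2 - 16*z - 48) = (z - 3)*(z + 4)*(z^2 - z - 12) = (z - 4)*(z - 3)*(z + 4)*(z + 3)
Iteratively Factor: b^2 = (b)*(b)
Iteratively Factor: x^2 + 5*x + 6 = (x + 3)*(x + 2)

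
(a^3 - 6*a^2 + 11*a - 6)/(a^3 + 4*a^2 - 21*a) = (a^2 - 3*a + 2)/(a*(a + 7))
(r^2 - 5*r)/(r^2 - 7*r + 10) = r/(r - 2)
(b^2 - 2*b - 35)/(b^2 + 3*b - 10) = (b - 7)/(b - 2)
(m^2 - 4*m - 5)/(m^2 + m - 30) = (m + 1)/(m + 6)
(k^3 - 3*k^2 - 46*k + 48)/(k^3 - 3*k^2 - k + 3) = (k^2 - 2*k - 48)/(k^2 - 2*k - 3)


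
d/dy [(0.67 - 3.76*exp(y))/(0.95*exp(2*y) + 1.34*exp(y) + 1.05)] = (3.572*exp(2*y) - 1.273*exp(y) - 4.8458)*exp(y)/(0.9025*exp(4*y) + 2.546*exp(3*y) + 3.7906*exp(2*y) + 2.814*exp(y) + 1.1025)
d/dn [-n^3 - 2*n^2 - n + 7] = -3*n^2 - 4*n - 1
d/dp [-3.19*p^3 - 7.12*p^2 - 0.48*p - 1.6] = -9.57*p^2 - 14.24*p - 0.48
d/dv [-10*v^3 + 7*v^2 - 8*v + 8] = -30*v^2 + 14*v - 8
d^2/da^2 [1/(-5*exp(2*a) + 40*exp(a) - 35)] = 4*(-2*(exp(a) - 4)^2*exp(a) + (exp(a) - 2)*(exp(2*a) - 8*exp(a) + 7))*exp(a)/(5*(exp(2*a) - 8*exp(a) + 7)^3)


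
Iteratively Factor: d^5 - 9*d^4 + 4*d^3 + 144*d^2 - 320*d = (d - 4)*(d^4 - 5*d^3 - 16*d^2 + 80*d) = d*(d - 4)*(d^3 - 5*d^2 - 16*d + 80) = d*(d - 5)*(d - 4)*(d^2 - 16) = d*(d - 5)*(d - 4)^2*(d + 4)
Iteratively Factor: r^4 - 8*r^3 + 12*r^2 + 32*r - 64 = (r - 4)*(r^3 - 4*r^2 - 4*r + 16) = (r - 4)^2*(r^2 - 4) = (r - 4)^2*(r - 2)*(r + 2)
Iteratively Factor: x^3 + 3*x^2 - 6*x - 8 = (x + 4)*(x^2 - x - 2) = (x + 1)*(x + 4)*(x - 2)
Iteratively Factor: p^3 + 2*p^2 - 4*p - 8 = (p + 2)*(p^2 - 4) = (p - 2)*(p + 2)*(p + 2)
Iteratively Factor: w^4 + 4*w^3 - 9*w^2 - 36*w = (w + 3)*(w^3 + w^2 - 12*w) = (w - 3)*(w + 3)*(w^2 + 4*w) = w*(w - 3)*(w + 3)*(w + 4)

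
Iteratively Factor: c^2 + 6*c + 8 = (c + 2)*(c + 4)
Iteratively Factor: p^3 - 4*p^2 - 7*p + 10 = (p - 1)*(p^2 - 3*p - 10) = (p - 5)*(p - 1)*(p + 2)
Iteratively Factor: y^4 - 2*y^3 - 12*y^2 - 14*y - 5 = (y + 1)*(y^3 - 3*y^2 - 9*y - 5) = (y - 5)*(y + 1)*(y^2 + 2*y + 1) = (y - 5)*(y + 1)^2*(y + 1)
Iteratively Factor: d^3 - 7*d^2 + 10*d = (d - 2)*(d^2 - 5*d) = d*(d - 2)*(d - 5)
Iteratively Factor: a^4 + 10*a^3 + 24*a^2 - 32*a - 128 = (a + 4)*(a^3 + 6*a^2 - 32) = (a - 2)*(a + 4)*(a^2 + 8*a + 16) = (a - 2)*(a + 4)^2*(a + 4)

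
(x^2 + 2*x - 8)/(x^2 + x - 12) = (x - 2)/(x - 3)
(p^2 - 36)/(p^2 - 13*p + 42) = (p + 6)/(p - 7)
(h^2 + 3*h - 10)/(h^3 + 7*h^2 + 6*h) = (h^2 + 3*h - 10)/(h*(h^2 + 7*h + 6))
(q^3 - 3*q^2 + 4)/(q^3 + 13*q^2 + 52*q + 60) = (q^3 - 3*q^2 + 4)/(q^3 + 13*q^2 + 52*q + 60)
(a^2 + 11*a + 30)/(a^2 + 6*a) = (a + 5)/a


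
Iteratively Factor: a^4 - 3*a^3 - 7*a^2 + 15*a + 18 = (a - 3)*(a^3 - 7*a - 6) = (a - 3)*(a + 1)*(a^2 - a - 6) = (a - 3)^2*(a + 1)*(a + 2)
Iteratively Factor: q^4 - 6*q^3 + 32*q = (q - 4)*(q^3 - 2*q^2 - 8*q) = (q - 4)*(q + 2)*(q^2 - 4*q) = (q - 4)^2*(q + 2)*(q)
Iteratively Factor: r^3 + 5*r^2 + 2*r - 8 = (r + 4)*(r^2 + r - 2) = (r - 1)*(r + 4)*(r + 2)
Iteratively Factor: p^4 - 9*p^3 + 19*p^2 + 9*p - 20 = (p - 1)*(p^3 - 8*p^2 + 11*p + 20) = (p - 1)*(p + 1)*(p^2 - 9*p + 20) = (p - 4)*(p - 1)*(p + 1)*(p - 5)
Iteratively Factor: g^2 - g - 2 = (g + 1)*(g - 2)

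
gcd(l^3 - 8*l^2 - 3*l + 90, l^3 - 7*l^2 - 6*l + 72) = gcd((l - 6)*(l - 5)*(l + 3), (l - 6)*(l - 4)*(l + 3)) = l^2 - 3*l - 18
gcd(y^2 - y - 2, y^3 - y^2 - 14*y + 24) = y - 2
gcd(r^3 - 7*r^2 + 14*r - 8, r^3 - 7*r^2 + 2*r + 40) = r - 4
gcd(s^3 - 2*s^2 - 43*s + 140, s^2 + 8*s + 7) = s + 7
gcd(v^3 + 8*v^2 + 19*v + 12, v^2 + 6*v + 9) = v + 3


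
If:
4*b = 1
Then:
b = 1/4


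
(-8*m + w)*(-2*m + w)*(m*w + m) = 16*m^3*w + 16*m^3 - 10*m^2*w^2 - 10*m^2*w + m*w^3 + m*w^2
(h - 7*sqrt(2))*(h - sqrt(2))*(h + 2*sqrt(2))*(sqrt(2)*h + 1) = sqrt(2)*h^4 - 11*h^3 - 24*sqrt(2)*h^2 + 38*h + 28*sqrt(2)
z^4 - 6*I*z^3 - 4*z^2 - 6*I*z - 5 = (z - 5*I)*(z - I)^2*(z + I)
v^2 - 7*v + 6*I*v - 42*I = (v - 7)*(v + 6*I)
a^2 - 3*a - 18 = (a - 6)*(a + 3)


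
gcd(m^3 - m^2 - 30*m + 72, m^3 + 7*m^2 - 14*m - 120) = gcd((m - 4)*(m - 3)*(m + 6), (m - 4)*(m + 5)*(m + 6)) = m^2 + 2*m - 24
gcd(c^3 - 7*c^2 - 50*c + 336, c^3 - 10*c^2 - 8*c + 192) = c^2 - 14*c + 48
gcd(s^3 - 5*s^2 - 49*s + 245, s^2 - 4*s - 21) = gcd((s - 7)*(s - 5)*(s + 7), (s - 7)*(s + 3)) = s - 7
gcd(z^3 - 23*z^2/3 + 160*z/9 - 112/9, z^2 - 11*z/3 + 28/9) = z^2 - 11*z/3 + 28/9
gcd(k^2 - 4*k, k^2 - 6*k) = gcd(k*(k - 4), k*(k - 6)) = k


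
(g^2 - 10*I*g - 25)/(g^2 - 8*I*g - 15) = (g - 5*I)/(g - 3*I)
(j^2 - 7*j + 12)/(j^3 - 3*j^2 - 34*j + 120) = (j - 3)/(j^2 + j - 30)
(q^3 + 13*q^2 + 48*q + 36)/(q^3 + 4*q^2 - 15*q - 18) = (q + 6)/(q - 3)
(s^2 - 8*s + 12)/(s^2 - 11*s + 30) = (s - 2)/(s - 5)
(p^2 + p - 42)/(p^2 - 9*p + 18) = (p + 7)/(p - 3)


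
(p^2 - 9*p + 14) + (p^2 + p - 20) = 2*p^2 - 8*p - 6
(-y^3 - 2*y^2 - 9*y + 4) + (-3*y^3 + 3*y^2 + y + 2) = -4*y^3 + y^2 - 8*y + 6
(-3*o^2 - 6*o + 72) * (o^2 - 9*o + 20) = -3*o^4 + 21*o^3 + 66*o^2 - 768*o + 1440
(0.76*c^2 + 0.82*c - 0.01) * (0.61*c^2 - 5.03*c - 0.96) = 0.4636*c^4 - 3.3226*c^3 - 4.8603*c^2 - 0.7369*c + 0.0096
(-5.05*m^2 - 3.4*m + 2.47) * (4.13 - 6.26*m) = 31.613*m^3 + 0.427499999999998*m^2 - 29.5042*m + 10.2011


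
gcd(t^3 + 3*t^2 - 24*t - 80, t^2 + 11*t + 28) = t + 4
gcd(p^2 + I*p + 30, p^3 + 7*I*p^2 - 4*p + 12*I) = p + 6*I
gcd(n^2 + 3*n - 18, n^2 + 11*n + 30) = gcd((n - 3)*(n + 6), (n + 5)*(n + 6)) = n + 6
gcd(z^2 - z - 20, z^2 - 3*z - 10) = z - 5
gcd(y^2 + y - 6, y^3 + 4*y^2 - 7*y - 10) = y - 2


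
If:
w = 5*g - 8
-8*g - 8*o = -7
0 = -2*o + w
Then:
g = 39/28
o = -29/56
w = -29/28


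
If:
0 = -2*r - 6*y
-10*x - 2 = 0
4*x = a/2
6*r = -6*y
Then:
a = -8/5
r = 0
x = -1/5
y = 0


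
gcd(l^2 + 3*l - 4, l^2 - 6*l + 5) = l - 1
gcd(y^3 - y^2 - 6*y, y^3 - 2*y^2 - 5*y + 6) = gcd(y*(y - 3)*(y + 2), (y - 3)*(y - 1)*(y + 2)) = y^2 - y - 6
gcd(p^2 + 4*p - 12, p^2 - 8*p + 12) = p - 2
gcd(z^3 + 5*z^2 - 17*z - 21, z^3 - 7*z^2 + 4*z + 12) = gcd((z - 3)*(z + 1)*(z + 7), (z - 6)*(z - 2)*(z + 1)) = z + 1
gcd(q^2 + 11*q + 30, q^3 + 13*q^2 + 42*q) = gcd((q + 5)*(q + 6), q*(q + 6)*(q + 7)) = q + 6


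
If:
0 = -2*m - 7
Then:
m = -7/2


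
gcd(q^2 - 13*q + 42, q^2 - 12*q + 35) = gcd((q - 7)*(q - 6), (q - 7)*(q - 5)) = q - 7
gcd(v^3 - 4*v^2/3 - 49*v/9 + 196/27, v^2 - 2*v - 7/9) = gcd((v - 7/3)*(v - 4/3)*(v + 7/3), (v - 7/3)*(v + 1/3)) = v - 7/3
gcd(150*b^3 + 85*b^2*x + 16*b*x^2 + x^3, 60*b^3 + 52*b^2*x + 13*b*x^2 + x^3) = 30*b^2 + 11*b*x + x^2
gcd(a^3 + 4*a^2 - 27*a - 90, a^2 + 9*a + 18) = a^2 + 9*a + 18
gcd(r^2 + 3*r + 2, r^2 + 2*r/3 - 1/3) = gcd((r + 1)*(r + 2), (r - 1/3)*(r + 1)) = r + 1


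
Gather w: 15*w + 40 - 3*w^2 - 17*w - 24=-3*w^2 - 2*w + 16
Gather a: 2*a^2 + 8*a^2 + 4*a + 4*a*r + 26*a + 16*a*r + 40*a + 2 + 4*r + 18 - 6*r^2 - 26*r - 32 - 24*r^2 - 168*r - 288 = 10*a^2 + a*(20*r + 70) - 30*r^2 - 190*r - 300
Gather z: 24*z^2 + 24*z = 24*z^2 + 24*z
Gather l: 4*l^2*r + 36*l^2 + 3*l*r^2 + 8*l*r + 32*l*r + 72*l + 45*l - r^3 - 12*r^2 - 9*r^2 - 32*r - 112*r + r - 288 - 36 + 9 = l^2*(4*r + 36) + l*(3*r^2 + 40*r + 117) - r^3 - 21*r^2 - 143*r - 315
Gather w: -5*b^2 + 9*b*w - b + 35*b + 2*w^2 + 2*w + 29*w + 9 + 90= -5*b^2 + 34*b + 2*w^2 + w*(9*b + 31) + 99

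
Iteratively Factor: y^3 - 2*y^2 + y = (y - 1)*(y^2 - y) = y*(y - 1)*(y - 1)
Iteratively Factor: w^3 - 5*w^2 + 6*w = (w - 2)*(w^2 - 3*w) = (w - 3)*(w - 2)*(w)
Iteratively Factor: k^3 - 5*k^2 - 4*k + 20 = (k - 5)*(k^2 - 4) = (k - 5)*(k - 2)*(k + 2)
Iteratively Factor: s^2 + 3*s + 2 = (s + 2)*(s + 1)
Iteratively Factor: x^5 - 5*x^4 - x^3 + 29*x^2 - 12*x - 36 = (x + 2)*(x^4 - 7*x^3 + 13*x^2 + 3*x - 18) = (x - 2)*(x + 2)*(x^3 - 5*x^2 + 3*x + 9) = (x - 2)*(x + 1)*(x + 2)*(x^2 - 6*x + 9) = (x - 3)*(x - 2)*(x + 1)*(x + 2)*(x - 3)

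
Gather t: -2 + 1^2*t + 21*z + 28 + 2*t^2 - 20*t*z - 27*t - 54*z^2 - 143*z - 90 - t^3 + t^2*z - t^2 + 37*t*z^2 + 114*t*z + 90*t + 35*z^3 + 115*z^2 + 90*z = -t^3 + t^2*(z + 1) + t*(37*z^2 + 94*z + 64) + 35*z^3 + 61*z^2 - 32*z - 64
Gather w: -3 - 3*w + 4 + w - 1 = -2*w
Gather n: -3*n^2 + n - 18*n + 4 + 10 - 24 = -3*n^2 - 17*n - 10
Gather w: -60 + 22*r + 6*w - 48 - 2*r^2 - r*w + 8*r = -2*r^2 + 30*r + w*(6 - r) - 108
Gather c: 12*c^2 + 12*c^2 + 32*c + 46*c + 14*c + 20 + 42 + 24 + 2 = 24*c^2 + 92*c + 88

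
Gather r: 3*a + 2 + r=3*a + r + 2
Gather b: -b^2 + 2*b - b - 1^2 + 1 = -b^2 + b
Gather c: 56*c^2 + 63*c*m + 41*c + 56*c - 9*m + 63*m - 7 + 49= 56*c^2 + c*(63*m + 97) + 54*m + 42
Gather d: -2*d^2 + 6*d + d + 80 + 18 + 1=-2*d^2 + 7*d + 99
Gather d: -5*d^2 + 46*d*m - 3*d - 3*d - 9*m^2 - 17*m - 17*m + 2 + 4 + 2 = -5*d^2 + d*(46*m - 6) - 9*m^2 - 34*m + 8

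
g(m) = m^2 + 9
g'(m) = 2*m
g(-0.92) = 9.85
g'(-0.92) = -1.84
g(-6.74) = 54.43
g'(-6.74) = -13.48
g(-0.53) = 9.28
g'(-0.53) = -1.06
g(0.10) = 9.01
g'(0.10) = 0.20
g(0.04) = 9.00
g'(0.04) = 0.08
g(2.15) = 13.62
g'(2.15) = 4.30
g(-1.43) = 11.04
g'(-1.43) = -2.86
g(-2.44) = 14.95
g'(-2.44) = -4.88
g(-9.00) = 90.00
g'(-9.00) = -18.00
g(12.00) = 153.00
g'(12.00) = 24.00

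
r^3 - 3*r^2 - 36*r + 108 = (r - 6)*(r - 3)*(r + 6)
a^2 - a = a*(a - 1)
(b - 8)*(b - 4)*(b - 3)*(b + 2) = b^4 - 13*b^3 + 38*b^2 + 40*b - 192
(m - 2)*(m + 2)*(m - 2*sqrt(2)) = m^3 - 2*sqrt(2)*m^2 - 4*m + 8*sqrt(2)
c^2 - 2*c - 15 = (c - 5)*(c + 3)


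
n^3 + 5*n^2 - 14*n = n*(n - 2)*(n + 7)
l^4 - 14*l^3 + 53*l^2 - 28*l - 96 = (l - 8)*(l - 4)*(l - 3)*(l + 1)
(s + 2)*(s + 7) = s^2 + 9*s + 14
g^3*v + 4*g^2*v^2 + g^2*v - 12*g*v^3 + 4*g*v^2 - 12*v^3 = (g - 2*v)*(g + 6*v)*(g*v + v)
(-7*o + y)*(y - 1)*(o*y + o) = -7*o^2*y^2 + 7*o^2 + o*y^3 - o*y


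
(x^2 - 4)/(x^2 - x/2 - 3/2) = 2*(4 - x^2)/(-2*x^2 + x + 3)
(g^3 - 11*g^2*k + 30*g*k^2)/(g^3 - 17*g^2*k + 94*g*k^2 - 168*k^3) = g*(g - 5*k)/(g^2 - 11*g*k + 28*k^2)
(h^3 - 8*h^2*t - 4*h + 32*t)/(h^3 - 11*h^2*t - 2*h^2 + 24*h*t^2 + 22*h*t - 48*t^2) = (-h - 2)/(-h + 3*t)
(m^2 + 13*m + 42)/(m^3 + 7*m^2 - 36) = (m + 7)/(m^2 + m - 6)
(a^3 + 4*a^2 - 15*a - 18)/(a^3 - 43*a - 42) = (a - 3)/(a - 7)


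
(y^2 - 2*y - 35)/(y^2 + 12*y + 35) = (y - 7)/(y + 7)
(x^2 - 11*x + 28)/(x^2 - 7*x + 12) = (x - 7)/(x - 3)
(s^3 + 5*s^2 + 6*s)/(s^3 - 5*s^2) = (s^2 + 5*s + 6)/(s*(s - 5))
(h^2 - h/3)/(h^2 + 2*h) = (h - 1/3)/(h + 2)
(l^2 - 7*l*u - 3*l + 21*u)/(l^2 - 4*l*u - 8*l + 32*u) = (l^2 - 7*l*u - 3*l + 21*u)/(l^2 - 4*l*u - 8*l + 32*u)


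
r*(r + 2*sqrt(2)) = r^2 + 2*sqrt(2)*r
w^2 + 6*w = w*(w + 6)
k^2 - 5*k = k*(k - 5)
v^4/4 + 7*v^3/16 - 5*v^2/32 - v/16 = v*(v/4 + 1/2)*(v - 1/2)*(v + 1/4)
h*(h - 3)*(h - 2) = h^3 - 5*h^2 + 6*h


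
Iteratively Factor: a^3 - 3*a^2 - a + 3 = (a - 1)*(a^2 - 2*a - 3) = (a - 3)*(a - 1)*(a + 1)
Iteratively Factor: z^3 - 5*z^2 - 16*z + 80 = (z - 4)*(z^2 - z - 20) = (z - 4)*(z + 4)*(z - 5)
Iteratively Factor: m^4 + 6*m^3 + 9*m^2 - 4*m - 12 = (m - 1)*(m^3 + 7*m^2 + 16*m + 12) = (m - 1)*(m + 3)*(m^2 + 4*m + 4) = (m - 1)*(m + 2)*(m + 3)*(m + 2)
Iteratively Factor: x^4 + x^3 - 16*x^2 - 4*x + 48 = (x - 3)*(x^3 + 4*x^2 - 4*x - 16) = (x - 3)*(x - 2)*(x^2 + 6*x + 8) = (x - 3)*(x - 2)*(x + 2)*(x + 4)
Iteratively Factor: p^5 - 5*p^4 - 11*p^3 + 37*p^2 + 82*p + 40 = (p + 1)*(p^4 - 6*p^3 - 5*p^2 + 42*p + 40) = (p + 1)^2*(p^3 - 7*p^2 + 2*p + 40) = (p - 5)*(p + 1)^2*(p^2 - 2*p - 8) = (p - 5)*(p + 1)^2*(p + 2)*(p - 4)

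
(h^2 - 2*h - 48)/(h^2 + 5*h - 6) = (h - 8)/(h - 1)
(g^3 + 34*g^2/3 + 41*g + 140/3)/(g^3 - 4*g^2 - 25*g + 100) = (3*g^2 + 19*g + 28)/(3*(g^2 - 9*g + 20))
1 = 1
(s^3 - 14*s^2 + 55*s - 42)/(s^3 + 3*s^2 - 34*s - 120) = (s^2 - 8*s + 7)/(s^2 + 9*s + 20)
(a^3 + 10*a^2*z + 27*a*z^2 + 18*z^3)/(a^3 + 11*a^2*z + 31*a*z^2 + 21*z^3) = (a + 6*z)/(a + 7*z)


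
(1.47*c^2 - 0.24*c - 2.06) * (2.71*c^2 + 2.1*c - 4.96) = 3.9837*c^4 + 2.4366*c^3 - 13.3778*c^2 - 3.1356*c + 10.2176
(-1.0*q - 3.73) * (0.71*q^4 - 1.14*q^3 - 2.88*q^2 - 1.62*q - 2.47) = -0.71*q^5 - 1.5083*q^4 + 7.1322*q^3 + 12.3624*q^2 + 8.5126*q + 9.2131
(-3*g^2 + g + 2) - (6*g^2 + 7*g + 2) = -9*g^2 - 6*g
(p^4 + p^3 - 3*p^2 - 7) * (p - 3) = p^5 - 2*p^4 - 6*p^3 + 9*p^2 - 7*p + 21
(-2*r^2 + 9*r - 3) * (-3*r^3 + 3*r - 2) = 6*r^5 - 27*r^4 + 3*r^3 + 31*r^2 - 27*r + 6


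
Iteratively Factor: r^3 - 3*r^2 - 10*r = (r - 5)*(r^2 + 2*r) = r*(r - 5)*(r + 2)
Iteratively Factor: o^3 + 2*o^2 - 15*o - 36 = (o - 4)*(o^2 + 6*o + 9) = (o - 4)*(o + 3)*(o + 3)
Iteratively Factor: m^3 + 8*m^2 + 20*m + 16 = (m + 4)*(m^2 + 4*m + 4) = (m + 2)*(m + 4)*(m + 2)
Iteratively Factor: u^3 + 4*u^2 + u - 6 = (u + 2)*(u^2 + 2*u - 3) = (u + 2)*(u + 3)*(u - 1)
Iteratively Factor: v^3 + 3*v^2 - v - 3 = (v + 3)*(v^2 - 1) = (v + 1)*(v + 3)*(v - 1)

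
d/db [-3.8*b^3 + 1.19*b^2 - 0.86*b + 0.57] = -11.4*b^2 + 2.38*b - 0.86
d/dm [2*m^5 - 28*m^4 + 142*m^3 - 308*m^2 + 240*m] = 10*m^4 - 112*m^3 + 426*m^2 - 616*m + 240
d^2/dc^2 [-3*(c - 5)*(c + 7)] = -6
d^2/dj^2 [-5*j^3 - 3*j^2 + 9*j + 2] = -30*j - 6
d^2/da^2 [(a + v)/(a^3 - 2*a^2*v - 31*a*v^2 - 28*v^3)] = 2*(-3*a^2 + 9*a*v - 37*v^2)/(-a^6 + 9*a^5*v + 57*a^4*v^2 - 477*a^3*v^3 - 1596*a^2*v^4 + 7056*a*v^5 + 21952*v^6)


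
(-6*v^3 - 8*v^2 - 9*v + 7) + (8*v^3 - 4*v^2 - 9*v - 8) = 2*v^3 - 12*v^2 - 18*v - 1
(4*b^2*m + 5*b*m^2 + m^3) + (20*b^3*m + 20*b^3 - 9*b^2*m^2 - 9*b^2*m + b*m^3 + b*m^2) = 20*b^3*m + 20*b^3 - 9*b^2*m^2 - 5*b^2*m + b*m^3 + 6*b*m^2 + m^3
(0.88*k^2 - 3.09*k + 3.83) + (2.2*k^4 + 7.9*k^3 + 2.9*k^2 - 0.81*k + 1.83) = 2.2*k^4 + 7.9*k^3 + 3.78*k^2 - 3.9*k + 5.66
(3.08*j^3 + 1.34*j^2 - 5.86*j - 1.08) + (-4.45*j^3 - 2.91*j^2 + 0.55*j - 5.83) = -1.37*j^3 - 1.57*j^2 - 5.31*j - 6.91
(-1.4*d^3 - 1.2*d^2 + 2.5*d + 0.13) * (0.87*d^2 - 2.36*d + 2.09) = -1.218*d^5 + 2.26*d^4 + 2.081*d^3 - 8.2949*d^2 + 4.9182*d + 0.2717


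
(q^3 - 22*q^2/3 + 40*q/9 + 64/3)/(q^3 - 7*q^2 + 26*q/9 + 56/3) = (3*q - 8)/(3*q - 7)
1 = 1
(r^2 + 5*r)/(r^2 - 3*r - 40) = r/(r - 8)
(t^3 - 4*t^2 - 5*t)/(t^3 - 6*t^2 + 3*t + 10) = t/(t - 2)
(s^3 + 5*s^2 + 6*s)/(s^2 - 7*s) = (s^2 + 5*s + 6)/(s - 7)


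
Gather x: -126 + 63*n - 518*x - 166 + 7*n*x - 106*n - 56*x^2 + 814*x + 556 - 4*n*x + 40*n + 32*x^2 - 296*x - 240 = 3*n*x - 3*n - 24*x^2 + 24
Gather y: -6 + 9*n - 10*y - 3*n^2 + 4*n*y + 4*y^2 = -3*n^2 + 9*n + 4*y^2 + y*(4*n - 10) - 6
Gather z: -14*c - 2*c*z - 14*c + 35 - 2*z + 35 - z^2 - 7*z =-28*c - z^2 + z*(-2*c - 9) + 70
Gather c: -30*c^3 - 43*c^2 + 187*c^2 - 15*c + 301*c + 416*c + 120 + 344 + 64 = -30*c^3 + 144*c^2 + 702*c + 528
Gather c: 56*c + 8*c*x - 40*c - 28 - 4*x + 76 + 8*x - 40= c*(8*x + 16) + 4*x + 8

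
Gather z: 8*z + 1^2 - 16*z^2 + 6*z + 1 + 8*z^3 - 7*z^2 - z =8*z^3 - 23*z^2 + 13*z + 2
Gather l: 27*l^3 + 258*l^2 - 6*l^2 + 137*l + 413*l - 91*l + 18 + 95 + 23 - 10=27*l^3 + 252*l^2 + 459*l + 126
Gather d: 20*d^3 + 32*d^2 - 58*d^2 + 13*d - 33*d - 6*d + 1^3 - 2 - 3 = 20*d^3 - 26*d^2 - 26*d - 4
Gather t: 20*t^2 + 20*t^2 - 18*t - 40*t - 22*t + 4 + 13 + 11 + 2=40*t^2 - 80*t + 30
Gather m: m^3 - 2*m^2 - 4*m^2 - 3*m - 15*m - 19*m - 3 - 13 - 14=m^3 - 6*m^2 - 37*m - 30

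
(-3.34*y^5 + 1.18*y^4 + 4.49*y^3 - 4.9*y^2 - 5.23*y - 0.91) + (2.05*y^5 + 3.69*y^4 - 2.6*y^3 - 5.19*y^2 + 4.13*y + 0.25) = -1.29*y^5 + 4.87*y^4 + 1.89*y^3 - 10.09*y^2 - 1.1*y - 0.66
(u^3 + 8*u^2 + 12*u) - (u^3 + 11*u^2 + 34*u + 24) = -3*u^2 - 22*u - 24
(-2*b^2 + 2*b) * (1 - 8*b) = 16*b^3 - 18*b^2 + 2*b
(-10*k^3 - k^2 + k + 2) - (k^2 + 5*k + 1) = -10*k^3 - 2*k^2 - 4*k + 1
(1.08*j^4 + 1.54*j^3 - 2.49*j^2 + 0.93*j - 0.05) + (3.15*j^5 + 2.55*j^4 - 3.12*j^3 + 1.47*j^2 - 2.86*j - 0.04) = 3.15*j^5 + 3.63*j^4 - 1.58*j^3 - 1.02*j^2 - 1.93*j - 0.09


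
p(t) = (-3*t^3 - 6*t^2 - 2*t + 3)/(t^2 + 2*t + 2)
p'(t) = (-2*t - 2)*(-3*t^3 - 6*t^2 - 2*t + 3)/(t^2 + 2*t + 2)^2 + (-9*t^2 - 12*t - 2)/(t^2 + 2*t + 2) = (-3*t^4 - 12*t^3 - 28*t^2 - 30*t - 10)/(t^4 + 4*t^3 + 8*t^2 + 8*t + 4)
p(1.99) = -4.87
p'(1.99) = -3.26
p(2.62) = -6.90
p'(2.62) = -3.21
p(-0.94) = 2.06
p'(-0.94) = 1.08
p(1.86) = -4.44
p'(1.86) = -3.27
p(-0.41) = 2.24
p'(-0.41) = -0.92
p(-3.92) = 10.43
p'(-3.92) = -3.40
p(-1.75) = 2.69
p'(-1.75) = -2.90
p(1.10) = -1.93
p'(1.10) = -3.32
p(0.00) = 1.50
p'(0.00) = -2.50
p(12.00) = -35.70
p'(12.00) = -3.02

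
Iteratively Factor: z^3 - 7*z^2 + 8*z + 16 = (z - 4)*(z^2 - 3*z - 4) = (z - 4)*(z + 1)*(z - 4)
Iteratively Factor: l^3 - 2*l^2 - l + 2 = (l - 2)*(l^2 - 1) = (l - 2)*(l + 1)*(l - 1)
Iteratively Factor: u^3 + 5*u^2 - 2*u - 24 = (u + 4)*(u^2 + u - 6) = (u - 2)*(u + 4)*(u + 3)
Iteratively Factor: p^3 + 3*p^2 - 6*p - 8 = (p + 4)*(p^2 - p - 2) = (p + 1)*(p + 4)*(p - 2)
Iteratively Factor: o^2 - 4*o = (o)*(o - 4)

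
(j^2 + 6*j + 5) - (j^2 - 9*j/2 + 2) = 21*j/2 + 3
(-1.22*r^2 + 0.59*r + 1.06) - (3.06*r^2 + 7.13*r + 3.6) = -4.28*r^2 - 6.54*r - 2.54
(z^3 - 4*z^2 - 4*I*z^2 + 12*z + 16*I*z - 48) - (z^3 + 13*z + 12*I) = -4*z^2 - 4*I*z^2 - z + 16*I*z - 48 - 12*I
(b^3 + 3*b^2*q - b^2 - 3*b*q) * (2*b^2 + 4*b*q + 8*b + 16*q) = 2*b^5 + 10*b^4*q + 6*b^4 + 12*b^3*q^2 + 30*b^3*q - 8*b^3 + 36*b^2*q^2 - 40*b^2*q - 48*b*q^2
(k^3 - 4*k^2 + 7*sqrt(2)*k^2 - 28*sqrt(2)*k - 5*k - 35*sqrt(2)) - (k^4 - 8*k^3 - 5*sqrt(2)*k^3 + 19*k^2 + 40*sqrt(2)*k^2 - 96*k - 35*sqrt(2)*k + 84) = -k^4 + 5*sqrt(2)*k^3 + 9*k^3 - 33*sqrt(2)*k^2 - 23*k^2 + 7*sqrt(2)*k + 91*k - 84 - 35*sqrt(2)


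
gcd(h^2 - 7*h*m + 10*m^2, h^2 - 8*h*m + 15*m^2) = h - 5*m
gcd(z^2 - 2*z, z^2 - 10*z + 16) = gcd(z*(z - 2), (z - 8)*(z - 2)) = z - 2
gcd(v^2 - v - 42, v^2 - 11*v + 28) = v - 7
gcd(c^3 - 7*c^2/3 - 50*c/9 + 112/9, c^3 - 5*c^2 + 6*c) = c - 2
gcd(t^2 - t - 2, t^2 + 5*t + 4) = t + 1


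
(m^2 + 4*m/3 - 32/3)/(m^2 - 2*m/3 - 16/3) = (m + 4)/(m + 2)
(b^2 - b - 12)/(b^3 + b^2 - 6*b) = (b - 4)/(b*(b - 2))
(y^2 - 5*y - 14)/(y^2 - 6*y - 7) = (y + 2)/(y + 1)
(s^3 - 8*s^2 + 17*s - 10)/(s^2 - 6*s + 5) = s - 2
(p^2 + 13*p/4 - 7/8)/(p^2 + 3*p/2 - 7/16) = 2*(2*p + 7)/(4*p + 7)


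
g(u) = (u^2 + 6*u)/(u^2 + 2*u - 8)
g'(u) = (-2*u - 2)*(u^2 + 6*u)/(u^2 + 2*u - 8)^2 + (2*u + 6)/(u^2 + 2*u - 8) = 4*(-u^2 - 4*u - 12)/(u^4 + 4*u^3 - 12*u^2 - 32*u + 64)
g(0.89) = -1.13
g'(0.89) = -2.22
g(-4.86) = -0.94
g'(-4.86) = -1.86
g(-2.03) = 1.02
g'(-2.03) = -0.51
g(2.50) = 6.54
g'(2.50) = -10.70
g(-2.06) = 1.03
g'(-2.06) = -0.52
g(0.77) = -0.89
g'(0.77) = -1.82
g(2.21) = 13.91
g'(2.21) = -60.50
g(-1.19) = 0.64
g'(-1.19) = -0.43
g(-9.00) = 0.49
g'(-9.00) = -0.08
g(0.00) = 0.00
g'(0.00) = -0.75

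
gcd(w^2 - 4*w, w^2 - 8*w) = w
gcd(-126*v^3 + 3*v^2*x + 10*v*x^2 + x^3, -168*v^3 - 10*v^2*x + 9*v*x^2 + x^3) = 42*v^2 + 13*v*x + x^2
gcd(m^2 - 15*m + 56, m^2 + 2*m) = 1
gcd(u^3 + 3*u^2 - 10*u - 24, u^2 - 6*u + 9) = u - 3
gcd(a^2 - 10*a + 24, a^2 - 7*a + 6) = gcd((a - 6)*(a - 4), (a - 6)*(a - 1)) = a - 6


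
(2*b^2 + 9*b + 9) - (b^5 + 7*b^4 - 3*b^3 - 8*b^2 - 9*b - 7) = -b^5 - 7*b^4 + 3*b^3 + 10*b^2 + 18*b + 16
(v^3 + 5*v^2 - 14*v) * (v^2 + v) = v^5 + 6*v^4 - 9*v^3 - 14*v^2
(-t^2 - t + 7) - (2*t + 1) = -t^2 - 3*t + 6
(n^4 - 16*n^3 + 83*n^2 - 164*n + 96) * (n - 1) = n^5 - 17*n^4 + 99*n^3 - 247*n^2 + 260*n - 96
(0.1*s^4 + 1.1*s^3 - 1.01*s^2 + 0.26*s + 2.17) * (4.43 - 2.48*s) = -0.248*s^5 - 2.285*s^4 + 7.3778*s^3 - 5.1191*s^2 - 4.2298*s + 9.6131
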